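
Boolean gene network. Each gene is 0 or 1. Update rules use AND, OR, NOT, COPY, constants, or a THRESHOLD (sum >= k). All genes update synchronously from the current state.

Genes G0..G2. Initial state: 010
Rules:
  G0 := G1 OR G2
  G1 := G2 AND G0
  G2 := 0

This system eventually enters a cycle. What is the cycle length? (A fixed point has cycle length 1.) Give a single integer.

Answer: 1

Derivation:
Step 0: 010
Step 1: G0=G1|G2=1|0=1 G1=G2&G0=0&0=0 G2=0(const) -> 100
Step 2: G0=G1|G2=0|0=0 G1=G2&G0=0&1=0 G2=0(const) -> 000
Step 3: G0=G1|G2=0|0=0 G1=G2&G0=0&0=0 G2=0(const) -> 000
State from step 3 equals state from step 2 -> cycle length 1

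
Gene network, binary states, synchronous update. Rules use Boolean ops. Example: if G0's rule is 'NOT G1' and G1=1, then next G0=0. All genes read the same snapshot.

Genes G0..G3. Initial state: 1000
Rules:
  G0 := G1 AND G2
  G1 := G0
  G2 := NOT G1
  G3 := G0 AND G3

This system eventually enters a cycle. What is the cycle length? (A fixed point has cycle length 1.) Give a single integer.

Step 0: 1000
Step 1: G0=G1&G2=0&0=0 G1=G0=1 G2=NOT G1=NOT 0=1 G3=G0&G3=1&0=0 -> 0110
Step 2: G0=G1&G2=1&1=1 G1=G0=0 G2=NOT G1=NOT 1=0 G3=G0&G3=0&0=0 -> 1000
State from step 2 equals state from step 0 -> cycle length 2

Answer: 2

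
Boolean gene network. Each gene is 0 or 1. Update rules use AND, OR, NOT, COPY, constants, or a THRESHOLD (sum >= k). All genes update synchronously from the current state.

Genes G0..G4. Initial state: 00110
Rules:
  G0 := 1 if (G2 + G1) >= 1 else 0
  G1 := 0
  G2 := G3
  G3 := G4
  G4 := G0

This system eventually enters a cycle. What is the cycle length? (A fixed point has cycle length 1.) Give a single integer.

Answer: 4

Derivation:
Step 0: 00110
Step 1: G0=(1+0>=1)=1 G1=0(const) G2=G3=1 G3=G4=0 G4=G0=0 -> 10100
Step 2: G0=(1+0>=1)=1 G1=0(const) G2=G3=0 G3=G4=0 G4=G0=1 -> 10001
Step 3: G0=(0+0>=1)=0 G1=0(const) G2=G3=0 G3=G4=1 G4=G0=1 -> 00011
Step 4: G0=(0+0>=1)=0 G1=0(const) G2=G3=1 G3=G4=1 G4=G0=0 -> 00110
State from step 4 equals state from step 0 -> cycle length 4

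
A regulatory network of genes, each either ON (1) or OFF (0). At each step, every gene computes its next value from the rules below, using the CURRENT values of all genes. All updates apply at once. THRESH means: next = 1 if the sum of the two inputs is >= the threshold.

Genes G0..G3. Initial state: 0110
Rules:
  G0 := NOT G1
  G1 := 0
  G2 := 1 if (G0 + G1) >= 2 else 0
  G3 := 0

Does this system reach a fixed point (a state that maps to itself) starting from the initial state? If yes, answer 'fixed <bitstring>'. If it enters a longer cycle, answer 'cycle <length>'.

Answer: fixed 1000

Derivation:
Step 0: 0110
Step 1: G0=NOT G1=NOT 1=0 G1=0(const) G2=(0+1>=2)=0 G3=0(const) -> 0000
Step 2: G0=NOT G1=NOT 0=1 G1=0(const) G2=(0+0>=2)=0 G3=0(const) -> 1000
Step 3: G0=NOT G1=NOT 0=1 G1=0(const) G2=(1+0>=2)=0 G3=0(const) -> 1000
Fixed point reached at step 2: 1000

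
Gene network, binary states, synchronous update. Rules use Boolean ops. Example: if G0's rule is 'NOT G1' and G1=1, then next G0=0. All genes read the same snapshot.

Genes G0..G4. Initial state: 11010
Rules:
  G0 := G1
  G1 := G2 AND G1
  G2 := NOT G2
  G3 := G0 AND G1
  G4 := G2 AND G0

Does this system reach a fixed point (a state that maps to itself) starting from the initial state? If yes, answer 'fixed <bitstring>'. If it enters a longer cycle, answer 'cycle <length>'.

Step 0: 11010
Step 1: G0=G1=1 G1=G2&G1=0&1=0 G2=NOT G2=NOT 0=1 G3=G0&G1=1&1=1 G4=G2&G0=0&1=0 -> 10110
Step 2: G0=G1=0 G1=G2&G1=1&0=0 G2=NOT G2=NOT 1=0 G3=G0&G1=1&0=0 G4=G2&G0=1&1=1 -> 00001
Step 3: G0=G1=0 G1=G2&G1=0&0=0 G2=NOT G2=NOT 0=1 G3=G0&G1=0&0=0 G4=G2&G0=0&0=0 -> 00100
Step 4: G0=G1=0 G1=G2&G1=1&0=0 G2=NOT G2=NOT 1=0 G3=G0&G1=0&0=0 G4=G2&G0=1&0=0 -> 00000
Step 5: G0=G1=0 G1=G2&G1=0&0=0 G2=NOT G2=NOT 0=1 G3=G0&G1=0&0=0 G4=G2&G0=0&0=0 -> 00100
Cycle of length 2 starting at step 3 -> no fixed point

Answer: cycle 2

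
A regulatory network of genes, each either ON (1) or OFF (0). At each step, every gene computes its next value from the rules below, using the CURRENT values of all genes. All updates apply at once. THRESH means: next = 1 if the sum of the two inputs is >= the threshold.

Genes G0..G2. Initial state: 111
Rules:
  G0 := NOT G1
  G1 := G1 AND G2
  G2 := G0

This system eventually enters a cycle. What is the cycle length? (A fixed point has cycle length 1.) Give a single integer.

Step 0: 111
Step 1: G0=NOT G1=NOT 1=0 G1=G1&G2=1&1=1 G2=G0=1 -> 011
Step 2: G0=NOT G1=NOT 1=0 G1=G1&G2=1&1=1 G2=G0=0 -> 010
Step 3: G0=NOT G1=NOT 1=0 G1=G1&G2=1&0=0 G2=G0=0 -> 000
Step 4: G0=NOT G1=NOT 0=1 G1=G1&G2=0&0=0 G2=G0=0 -> 100
Step 5: G0=NOT G1=NOT 0=1 G1=G1&G2=0&0=0 G2=G0=1 -> 101
Step 6: G0=NOT G1=NOT 0=1 G1=G1&G2=0&1=0 G2=G0=1 -> 101
State from step 6 equals state from step 5 -> cycle length 1

Answer: 1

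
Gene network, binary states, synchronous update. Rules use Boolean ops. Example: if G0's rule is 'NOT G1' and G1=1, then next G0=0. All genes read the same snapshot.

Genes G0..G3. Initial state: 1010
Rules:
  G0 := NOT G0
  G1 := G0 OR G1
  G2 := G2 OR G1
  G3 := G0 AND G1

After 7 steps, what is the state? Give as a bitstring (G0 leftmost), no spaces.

Step 1: G0=NOT G0=NOT 1=0 G1=G0|G1=1|0=1 G2=G2|G1=1|0=1 G3=G0&G1=1&0=0 -> 0110
Step 2: G0=NOT G0=NOT 0=1 G1=G0|G1=0|1=1 G2=G2|G1=1|1=1 G3=G0&G1=0&1=0 -> 1110
Step 3: G0=NOT G0=NOT 1=0 G1=G0|G1=1|1=1 G2=G2|G1=1|1=1 G3=G0&G1=1&1=1 -> 0111
Step 4: G0=NOT G0=NOT 0=1 G1=G0|G1=0|1=1 G2=G2|G1=1|1=1 G3=G0&G1=0&1=0 -> 1110
Step 5: G0=NOT G0=NOT 1=0 G1=G0|G1=1|1=1 G2=G2|G1=1|1=1 G3=G0&G1=1&1=1 -> 0111
Step 6: G0=NOT G0=NOT 0=1 G1=G0|G1=0|1=1 G2=G2|G1=1|1=1 G3=G0&G1=0&1=0 -> 1110
Step 7: G0=NOT G0=NOT 1=0 G1=G0|G1=1|1=1 G2=G2|G1=1|1=1 G3=G0&G1=1&1=1 -> 0111

0111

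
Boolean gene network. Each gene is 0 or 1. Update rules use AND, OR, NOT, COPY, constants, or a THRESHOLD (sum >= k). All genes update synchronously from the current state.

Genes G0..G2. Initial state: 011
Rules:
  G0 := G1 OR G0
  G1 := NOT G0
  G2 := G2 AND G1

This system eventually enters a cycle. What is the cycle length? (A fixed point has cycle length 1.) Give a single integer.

Answer: 1

Derivation:
Step 0: 011
Step 1: G0=G1|G0=1|0=1 G1=NOT G0=NOT 0=1 G2=G2&G1=1&1=1 -> 111
Step 2: G0=G1|G0=1|1=1 G1=NOT G0=NOT 1=0 G2=G2&G1=1&1=1 -> 101
Step 3: G0=G1|G0=0|1=1 G1=NOT G0=NOT 1=0 G2=G2&G1=1&0=0 -> 100
Step 4: G0=G1|G0=0|1=1 G1=NOT G0=NOT 1=0 G2=G2&G1=0&0=0 -> 100
State from step 4 equals state from step 3 -> cycle length 1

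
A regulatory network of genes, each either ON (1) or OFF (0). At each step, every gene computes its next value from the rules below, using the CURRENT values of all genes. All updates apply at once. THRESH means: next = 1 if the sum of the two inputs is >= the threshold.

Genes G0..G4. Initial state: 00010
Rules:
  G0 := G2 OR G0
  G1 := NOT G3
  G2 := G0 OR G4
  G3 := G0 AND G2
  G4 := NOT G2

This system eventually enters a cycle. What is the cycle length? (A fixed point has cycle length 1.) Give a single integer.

Answer: 1

Derivation:
Step 0: 00010
Step 1: G0=G2|G0=0|0=0 G1=NOT G3=NOT 1=0 G2=G0|G4=0|0=0 G3=G0&G2=0&0=0 G4=NOT G2=NOT 0=1 -> 00001
Step 2: G0=G2|G0=0|0=0 G1=NOT G3=NOT 0=1 G2=G0|G4=0|1=1 G3=G0&G2=0&0=0 G4=NOT G2=NOT 0=1 -> 01101
Step 3: G0=G2|G0=1|0=1 G1=NOT G3=NOT 0=1 G2=G0|G4=0|1=1 G3=G0&G2=0&1=0 G4=NOT G2=NOT 1=0 -> 11100
Step 4: G0=G2|G0=1|1=1 G1=NOT G3=NOT 0=1 G2=G0|G4=1|0=1 G3=G0&G2=1&1=1 G4=NOT G2=NOT 1=0 -> 11110
Step 5: G0=G2|G0=1|1=1 G1=NOT G3=NOT 1=0 G2=G0|G4=1|0=1 G3=G0&G2=1&1=1 G4=NOT G2=NOT 1=0 -> 10110
Step 6: G0=G2|G0=1|1=1 G1=NOT G3=NOT 1=0 G2=G0|G4=1|0=1 G3=G0&G2=1&1=1 G4=NOT G2=NOT 1=0 -> 10110
State from step 6 equals state from step 5 -> cycle length 1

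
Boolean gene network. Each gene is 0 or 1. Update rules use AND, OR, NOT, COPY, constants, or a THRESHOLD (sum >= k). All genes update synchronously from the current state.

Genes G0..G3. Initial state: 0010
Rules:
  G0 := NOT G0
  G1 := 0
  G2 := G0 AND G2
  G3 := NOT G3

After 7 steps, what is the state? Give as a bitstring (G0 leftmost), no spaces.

Step 1: G0=NOT G0=NOT 0=1 G1=0(const) G2=G0&G2=0&1=0 G3=NOT G3=NOT 0=1 -> 1001
Step 2: G0=NOT G0=NOT 1=0 G1=0(const) G2=G0&G2=1&0=0 G3=NOT G3=NOT 1=0 -> 0000
Step 3: G0=NOT G0=NOT 0=1 G1=0(const) G2=G0&G2=0&0=0 G3=NOT G3=NOT 0=1 -> 1001
Step 4: G0=NOT G0=NOT 1=0 G1=0(const) G2=G0&G2=1&0=0 G3=NOT G3=NOT 1=0 -> 0000
Step 5: G0=NOT G0=NOT 0=1 G1=0(const) G2=G0&G2=0&0=0 G3=NOT G3=NOT 0=1 -> 1001
Step 6: G0=NOT G0=NOT 1=0 G1=0(const) G2=G0&G2=1&0=0 G3=NOT G3=NOT 1=0 -> 0000
Step 7: G0=NOT G0=NOT 0=1 G1=0(const) G2=G0&G2=0&0=0 G3=NOT G3=NOT 0=1 -> 1001

1001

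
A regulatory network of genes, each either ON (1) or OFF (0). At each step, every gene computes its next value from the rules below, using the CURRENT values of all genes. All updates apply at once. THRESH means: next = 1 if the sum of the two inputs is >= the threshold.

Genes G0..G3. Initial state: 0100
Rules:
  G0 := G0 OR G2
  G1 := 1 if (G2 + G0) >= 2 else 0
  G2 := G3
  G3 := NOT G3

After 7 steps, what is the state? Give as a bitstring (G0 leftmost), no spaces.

Step 1: G0=G0|G2=0|0=0 G1=(0+0>=2)=0 G2=G3=0 G3=NOT G3=NOT 0=1 -> 0001
Step 2: G0=G0|G2=0|0=0 G1=(0+0>=2)=0 G2=G3=1 G3=NOT G3=NOT 1=0 -> 0010
Step 3: G0=G0|G2=0|1=1 G1=(1+0>=2)=0 G2=G3=0 G3=NOT G3=NOT 0=1 -> 1001
Step 4: G0=G0|G2=1|0=1 G1=(0+1>=2)=0 G2=G3=1 G3=NOT G3=NOT 1=0 -> 1010
Step 5: G0=G0|G2=1|1=1 G1=(1+1>=2)=1 G2=G3=0 G3=NOT G3=NOT 0=1 -> 1101
Step 6: G0=G0|G2=1|0=1 G1=(0+1>=2)=0 G2=G3=1 G3=NOT G3=NOT 1=0 -> 1010
Step 7: G0=G0|G2=1|1=1 G1=(1+1>=2)=1 G2=G3=0 G3=NOT G3=NOT 0=1 -> 1101

1101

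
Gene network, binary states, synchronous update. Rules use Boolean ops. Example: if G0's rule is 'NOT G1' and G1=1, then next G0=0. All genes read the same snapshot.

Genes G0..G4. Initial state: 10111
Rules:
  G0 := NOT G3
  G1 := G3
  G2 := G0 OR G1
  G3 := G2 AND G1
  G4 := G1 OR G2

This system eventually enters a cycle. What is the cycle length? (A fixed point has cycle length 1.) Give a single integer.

Answer: 2

Derivation:
Step 0: 10111
Step 1: G0=NOT G3=NOT 1=0 G1=G3=1 G2=G0|G1=1|0=1 G3=G2&G1=1&0=0 G4=G1|G2=0|1=1 -> 01101
Step 2: G0=NOT G3=NOT 0=1 G1=G3=0 G2=G0|G1=0|1=1 G3=G2&G1=1&1=1 G4=G1|G2=1|1=1 -> 10111
State from step 2 equals state from step 0 -> cycle length 2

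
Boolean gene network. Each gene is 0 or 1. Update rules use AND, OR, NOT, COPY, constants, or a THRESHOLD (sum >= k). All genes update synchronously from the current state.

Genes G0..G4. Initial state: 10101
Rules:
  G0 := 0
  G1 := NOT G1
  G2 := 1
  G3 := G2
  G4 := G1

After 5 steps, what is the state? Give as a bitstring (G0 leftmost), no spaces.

Step 1: G0=0(const) G1=NOT G1=NOT 0=1 G2=1(const) G3=G2=1 G4=G1=0 -> 01110
Step 2: G0=0(const) G1=NOT G1=NOT 1=0 G2=1(const) G3=G2=1 G4=G1=1 -> 00111
Step 3: G0=0(const) G1=NOT G1=NOT 0=1 G2=1(const) G3=G2=1 G4=G1=0 -> 01110
Step 4: G0=0(const) G1=NOT G1=NOT 1=0 G2=1(const) G3=G2=1 G4=G1=1 -> 00111
Step 5: G0=0(const) G1=NOT G1=NOT 0=1 G2=1(const) G3=G2=1 G4=G1=0 -> 01110

01110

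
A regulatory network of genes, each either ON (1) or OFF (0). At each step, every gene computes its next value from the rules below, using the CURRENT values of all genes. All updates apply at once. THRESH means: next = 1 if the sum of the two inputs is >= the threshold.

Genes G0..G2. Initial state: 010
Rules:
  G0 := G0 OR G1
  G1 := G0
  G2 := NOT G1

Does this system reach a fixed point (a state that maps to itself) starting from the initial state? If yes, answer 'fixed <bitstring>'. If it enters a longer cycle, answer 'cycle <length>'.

Step 0: 010
Step 1: G0=G0|G1=0|1=1 G1=G0=0 G2=NOT G1=NOT 1=0 -> 100
Step 2: G0=G0|G1=1|0=1 G1=G0=1 G2=NOT G1=NOT 0=1 -> 111
Step 3: G0=G0|G1=1|1=1 G1=G0=1 G2=NOT G1=NOT 1=0 -> 110
Step 4: G0=G0|G1=1|1=1 G1=G0=1 G2=NOT G1=NOT 1=0 -> 110
Fixed point reached at step 3: 110

Answer: fixed 110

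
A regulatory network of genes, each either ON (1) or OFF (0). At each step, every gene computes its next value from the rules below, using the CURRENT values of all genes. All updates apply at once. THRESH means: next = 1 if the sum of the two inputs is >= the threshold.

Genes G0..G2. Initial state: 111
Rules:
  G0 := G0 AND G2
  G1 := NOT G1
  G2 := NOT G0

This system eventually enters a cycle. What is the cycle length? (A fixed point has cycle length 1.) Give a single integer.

Step 0: 111
Step 1: G0=G0&G2=1&1=1 G1=NOT G1=NOT 1=0 G2=NOT G0=NOT 1=0 -> 100
Step 2: G0=G0&G2=1&0=0 G1=NOT G1=NOT 0=1 G2=NOT G0=NOT 1=0 -> 010
Step 3: G0=G0&G2=0&0=0 G1=NOT G1=NOT 1=0 G2=NOT G0=NOT 0=1 -> 001
Step 4: G0=G0&G2=0&1=0 G1=NOT G1=NOT 0=1 G2=NOT G0=NOT 0=1 -> 011
Step 5: G0=G0&G2=0&1=0 G1=NOT G1=NOT 1=0 G2=NOT G0=NOT 0=1 -> 001
State from step 5 equals state from step 3 -> cycle length 2

Answer: 2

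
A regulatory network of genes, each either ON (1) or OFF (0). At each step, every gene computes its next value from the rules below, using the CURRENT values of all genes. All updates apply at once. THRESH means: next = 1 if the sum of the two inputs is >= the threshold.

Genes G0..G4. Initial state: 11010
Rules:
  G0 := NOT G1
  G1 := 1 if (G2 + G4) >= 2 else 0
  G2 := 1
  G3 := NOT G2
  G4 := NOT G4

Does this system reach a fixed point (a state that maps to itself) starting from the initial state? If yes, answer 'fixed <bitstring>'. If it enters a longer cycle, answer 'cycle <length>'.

Answer: cycle 2

Derivation:
Step 0: 11010
Step 1: G0=NOT G1=NOT 1=0 G1=(0+0>=2)=0 G2=1(const) G3=NOT G2=NOT 0=1 G4=NOT G4=NOT 0=1 -> 00111
Step 2: G0=NOT G1=NOT 0=1 G1=(1+1>=2)=1 G2=1(const) G3=NOT G2=NOT 1=0 G4=NOT G4=NOT 1=0 -> 11100
Step 3: G0=NOT G1=NOT 1=0 G1=(1+0>=2)=0 G2=1(const) G3=NOT G2=NOT 1=0 G4=NOT G4=NOT 0=1 -> 00101
Step 4: G0=NOT G1=NOT 0=1 G1=(1+1>=2)=1 G2=1(const) G3=NOT G2=NOT 1=0 G4=NOT G4=NOT 1=0 -> 11100
Cycle of length 2 starting at step 2 -> no fixed point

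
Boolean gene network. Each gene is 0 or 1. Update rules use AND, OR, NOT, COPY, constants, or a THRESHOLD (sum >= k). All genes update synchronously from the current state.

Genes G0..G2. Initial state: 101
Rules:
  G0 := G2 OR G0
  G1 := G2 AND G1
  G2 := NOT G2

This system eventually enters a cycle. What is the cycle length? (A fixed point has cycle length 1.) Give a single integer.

Answer: 2

Derivation:
Step 0: 101
Step 1: G0=G2|G0=1|1=1 G1=G2&G1=1&0=0 G2=NOT G2=NOT 1=0 -> 100
Step 2: G0=G2|G0=0|1=1 G1=G2&G1=0&0=0 G2=NOT G2=NOT 0=1 -> 101
State from step 2 equals state from step 0 -> cycle length 2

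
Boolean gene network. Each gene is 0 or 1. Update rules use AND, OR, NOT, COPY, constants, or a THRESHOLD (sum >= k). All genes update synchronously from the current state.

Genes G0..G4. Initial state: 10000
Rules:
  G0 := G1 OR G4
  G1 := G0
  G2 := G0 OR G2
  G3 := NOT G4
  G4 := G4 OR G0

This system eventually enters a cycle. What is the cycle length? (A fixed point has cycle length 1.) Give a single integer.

Answer: 1

Derivation:
Step 0: 10000
Step 1: G0=G1|G4=0|0=0 G1=G0=1 G2=G0|G2=1|0=1 G3=NOT G4=NOT 0=1 G4=G4|G0=0|1=1 -> 01111
Step 2: G0=G1|G4=1|1=1 G1=G0=0 G2=G0|G2=0|1=1 G3=NOT G4=NOT 1=0 G4=G4|G0=1|0=1 -> 10101
Step 3: G0=G1|G4=0|1=1 G1=G0=1 G2=G0|G2=1|1=1 G3=NOT G4=NOT 1=0 G4=G4|G0=1|1=1 -> 11101
Step 4: G0=G1|G4=1|1=1 G1=G0=1 G2=G0|G2=1|1=1 G3=NOT G4=NOT 1=0 G4=G4|G0=1|1=1 -> 11101
State from step 4 equals state from step 3 -> cycle length 1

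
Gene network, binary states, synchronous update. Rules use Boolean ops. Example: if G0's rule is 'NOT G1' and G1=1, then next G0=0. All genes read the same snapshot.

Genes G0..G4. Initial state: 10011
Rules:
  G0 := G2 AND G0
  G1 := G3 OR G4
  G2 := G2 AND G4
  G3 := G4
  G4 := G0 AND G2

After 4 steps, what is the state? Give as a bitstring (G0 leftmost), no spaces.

Step 1: G0=G2&G0=0&1=0 G1=G3|G4=1|1=1 G2=G2&G4=0&1=0 G3=G4=1 G4=G0&G2=1&0=0 -> 01010
Step 2: G0=G2&G0=0&0=0 G1=G3|G4=1|0=1 G2=G2&G4=0&0=0 G3=G4=0 G4=G0&G2=0&0=0 -> 01000
Step 3: G0=G2&G0=0&0=0 G1=G3|G4=0|0=0 G2=G2&G4=0&0=0 G3=G4=0 G4=G0&G2=0&0=0 -> 00000
Step 4: G0=G2&G0=0&0=0 G1=G3|G4=0|0=0 G2=G2&G4=0&0=0 G3=G4=0 G4=G0&G2=0&0=0 -> 00000

00000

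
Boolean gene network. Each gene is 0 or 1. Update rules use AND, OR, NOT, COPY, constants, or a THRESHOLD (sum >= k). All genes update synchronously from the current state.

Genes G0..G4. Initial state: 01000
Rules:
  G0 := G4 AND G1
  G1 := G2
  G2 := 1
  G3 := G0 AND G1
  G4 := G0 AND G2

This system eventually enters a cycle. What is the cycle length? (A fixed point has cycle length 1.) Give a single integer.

Answer: 1

Derivation:
Step 0: 01000
Step 1: G0=G4&G1=0&1=0 G1=G2=0 G2=1(const) G3=G0&G1=0&1=0 G4=G0&G2=0&0=0 -> 00100
Step 2: G0=G4&G1=0&0=0 G1=G2=1 G2=1(const) G3=G0&G1=0&0=0 G4=G0&G2=0&1=0 -> 01100
Step 3: G0=G4&G1=0&1=0 G1=G2=1 G2=1(const) G3=G0&G1=0&1=0 G4=G0&G2=0&1=0 -> 01100
State from step 3 equals state from step 2 -> cycle length 1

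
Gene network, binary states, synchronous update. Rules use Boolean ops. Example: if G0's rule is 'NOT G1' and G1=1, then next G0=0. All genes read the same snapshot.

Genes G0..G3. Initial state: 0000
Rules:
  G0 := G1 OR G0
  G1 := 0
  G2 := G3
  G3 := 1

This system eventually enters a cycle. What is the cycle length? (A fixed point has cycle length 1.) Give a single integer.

Answer: 1

Derivation:
Step 0: 0000
Step 1: G0=G1|G0=0|0=0 G1=0(const) G2=G3=0 G3=1(const) -> 0001
Step 2: G0=G1|G0=0|0=0 G1=0(const) G2=G3=1 G3=1(const) -> 0011
Step 3: G0=G1|G0=0|0=0 G1=0(const) G2=G3=1 G3=1(const) -> 0011
State from step 3 equals state from step 2 -> cycle length 1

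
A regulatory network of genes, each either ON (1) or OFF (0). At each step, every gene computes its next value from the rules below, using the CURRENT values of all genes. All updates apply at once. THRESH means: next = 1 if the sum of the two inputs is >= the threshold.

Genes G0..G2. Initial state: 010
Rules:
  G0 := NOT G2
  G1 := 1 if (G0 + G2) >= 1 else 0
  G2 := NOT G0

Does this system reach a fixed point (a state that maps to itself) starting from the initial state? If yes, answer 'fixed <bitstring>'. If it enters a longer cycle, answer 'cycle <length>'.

Step 0: 010
Step 1: G0=NOT G2=NOT 0=1 G1=(0+0>=1)=0 G2=NOT G0=NOT 0=1 -> 101
Step 2: G0=NOT G2=NOT 1=0 G1=(1+1>=1)=1 G2=NOT G0=NOT 1=0 -> 010
Cycle of length 2 starting at step 0 -> no fixed point

Answer: cycle 2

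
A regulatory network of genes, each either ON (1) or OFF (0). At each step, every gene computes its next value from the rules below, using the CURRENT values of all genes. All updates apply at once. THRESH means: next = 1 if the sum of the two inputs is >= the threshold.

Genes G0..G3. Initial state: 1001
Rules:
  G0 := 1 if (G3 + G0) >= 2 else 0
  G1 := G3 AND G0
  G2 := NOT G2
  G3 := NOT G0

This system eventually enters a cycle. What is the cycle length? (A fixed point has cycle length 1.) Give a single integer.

Answer: 2

Derivation:
Step 0: 1001
Step 1: G0=(1+1>=2)=1 G1=G3&G0=1&1=1 G2=NOT G2=NOT 0=1 G3=NOT G0=NOT 1=0 -> 1110
Step 2: G0=(0+1>=2)=0 G1=G3&G0=0&1=0 G2=NOT G2=NOT 1=0 G3=NOT G0=NOT 1=0 -> 0000
Step 3: G0=(0+0>=2)=0 G1=G3&G0=0&0=0 G2=NOT G2=NOT 0=1 G3=NOT G0=NOT 0=1 -> 0011
Step 4: G0=(1+0>=2)=0 G1=G3&G0=1&0=0 G2=NOT G2=NOT 1=0 G3=NOT G0=NOT 0=1 -> 0001
Step 5: G0=(1+0>=2)=0 G1=G3&G0=1&0=0 G2=NOT G2=NOT 0=1 G3=NOT G0=NOT 0=1 -> 0011
State from step 5 equals state from step 3 -> cycle length 2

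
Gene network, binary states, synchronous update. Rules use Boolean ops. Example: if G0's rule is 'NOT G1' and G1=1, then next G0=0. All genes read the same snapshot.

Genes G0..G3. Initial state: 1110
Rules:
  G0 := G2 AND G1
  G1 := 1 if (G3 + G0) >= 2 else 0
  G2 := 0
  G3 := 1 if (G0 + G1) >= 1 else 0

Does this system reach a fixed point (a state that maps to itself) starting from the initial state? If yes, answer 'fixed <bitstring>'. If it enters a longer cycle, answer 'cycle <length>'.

Step 0: 1110
Step 1: G0=G2&G1=1&1=1 G1=(0+1>=2)=0 G2=0(const) G3=(1+1>=1)=1 -> 1001
Step 2: G0=G2&G1=0&0=0 G1=(1+1>=2)=1 G2=0(const) G3=(1+0>=1)=1 -> 0101
Step 3: G0=G2&G1=0&1=0 G1=(1+0>=2)=0 G2=0(const) G3=(0+1>=1)=1 -> 0001
Step 4: G0=G2&G1=0&0=0 G1=(1+0>=2)=0 G2=0(const) G3=(0+0>=1)=0 -> 0000
Step 5: G0=G2&G1=0&0=0 G1=(0+0>=2)=0 G2=0(const) G3=(0+0>=1)=0 -> 0000
Fixed point reached at step 4: 0000

Answer: fixed 0000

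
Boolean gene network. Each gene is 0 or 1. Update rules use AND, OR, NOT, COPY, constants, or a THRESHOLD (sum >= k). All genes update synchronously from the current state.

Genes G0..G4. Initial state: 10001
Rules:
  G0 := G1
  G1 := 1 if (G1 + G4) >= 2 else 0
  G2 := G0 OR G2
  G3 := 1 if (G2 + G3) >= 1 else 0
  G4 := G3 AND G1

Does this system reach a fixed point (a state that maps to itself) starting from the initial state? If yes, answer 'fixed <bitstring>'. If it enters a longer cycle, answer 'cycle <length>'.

Answer: fixed 00110

Derivation:
Step 0: 10001
Step 1: G0=G1=0 G1=(0+1>=2)=0 G2=G0|G2=1|0=1 G3=(0+0>=1)=0 G4=G3&G1=0&0=0 -> 00100
Step 2: G0=G1=0 G1=(0+0>=2)=0 G2=G0|G2=0|1=1 G3=(1+0>=1)=1 G4=G3&G1=0&0=0 -> 00110
Step 3: G0=G1=0 G1=(0+0>=2)=0 G2=G0|G2=0|1=1 G3=(1+1>=1)=1 G4=G3&G1=1&0=0 -> 00110
Fixed point reached at step 2: 00110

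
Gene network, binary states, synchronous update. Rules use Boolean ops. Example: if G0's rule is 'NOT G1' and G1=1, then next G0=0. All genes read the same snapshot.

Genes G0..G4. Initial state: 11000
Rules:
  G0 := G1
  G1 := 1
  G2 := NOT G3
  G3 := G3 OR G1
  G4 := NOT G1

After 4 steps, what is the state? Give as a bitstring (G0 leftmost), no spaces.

Step 1: G0=G1=1 G1=1(const) G2=NOT G3=NOT 0=1 G3=G3|G1=0|1=1 G4=NOT G1=NOT 1=0 -> 11110
Step 2: G0=G1=1 G1=1(const) G2=NOT G3=NOT 1=0 G3=G3|G1=1|1=1 G4=NOT G1=NOT 1=0 -> 11010
Step 3: G0=G1=1 G1=1(const) G2=NOT G3=NOT 1=0 G3=G3|G1=1|1=1 G4=NOT G1=NOT 1=0 -> 11010
Step 4: G0=G1=1 G1=1(const) G2=NOT G3=NOT 1=0 G3=G3|G1=1|1=1 G4=NOT G1=NOT 1=0 -> 11010

11010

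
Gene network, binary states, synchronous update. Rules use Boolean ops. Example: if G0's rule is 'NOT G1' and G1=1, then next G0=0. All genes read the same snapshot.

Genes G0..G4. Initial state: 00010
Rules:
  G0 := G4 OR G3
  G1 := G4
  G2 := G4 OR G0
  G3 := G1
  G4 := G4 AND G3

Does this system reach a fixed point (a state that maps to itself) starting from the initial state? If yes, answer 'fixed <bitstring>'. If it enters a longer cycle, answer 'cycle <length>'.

Step 0: 00010
Step 1: G0=G4|G3=0|1=1 G1=G4=0 G2=G4|G0=0|0=0 G3=G1=0 G4=G4&G3=0&1=0 -> 10000
Step 2: G0=G4|G3=0|0=0 G1=G4=0 G2=G4|G0=0|1=1 G3=G1=0 G4=G4&G3=0&0=0 -> 00100
Step 3: G0=G4|G3=0|0=0 G1=G4=0 G2=G4|G0=0|0=0 G3=G1=0 G4=G4&G3=0&0=0 -> 00000
Step 4: G0=G4|G3=0|0=0 G1=G4=0 G2=G4|G0=0|0=0 G3=G1=0 G4=G4&G3=0&0=0 -> 00000
Fixed point reached at step 3: 00000

Answer: fixed 00000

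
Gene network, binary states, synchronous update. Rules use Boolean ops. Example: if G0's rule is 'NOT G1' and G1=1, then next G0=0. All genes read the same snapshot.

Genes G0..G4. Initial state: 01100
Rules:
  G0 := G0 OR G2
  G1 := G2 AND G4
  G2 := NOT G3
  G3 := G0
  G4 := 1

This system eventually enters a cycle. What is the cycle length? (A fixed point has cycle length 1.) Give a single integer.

Step 0: 01100
Step 1: G0=G0|G2=0|1=1 G1=G2&G4=1&0=0 G2=NOT G3=NOT 0=1 G3=G0=0 G4=1(const) -> 10101
Step 2: G0=G0|G2=1|1=1 G1=G2&G4=1&1=1 G2=NOT G3=NOT 0=1 G3=G0=1 G4=1(const) -> 11111
Step 3: G0=G0|G2=1|1=1 G1=G2&G4=1&1=1 G2=NOT G3=NOT 1=0 G3=G0=1 G4=1(const) -> 11011
Step 4: G0=G0|G2=1|0=1 G1=G2&G4=0&1=0 G2=NOT G3=NOT 1=0 G3=G0=1 G4=1(const) -> 10011
Step 5: G0=G0|G2=1|0=1 G1=G2&G4=0&1=0 G2=NOT G3=NOT 1=0 G3=G0=1 G4=1(const) -> 10011
State from step 5 equals state from step 4 -> cycle length 1

Answer: 1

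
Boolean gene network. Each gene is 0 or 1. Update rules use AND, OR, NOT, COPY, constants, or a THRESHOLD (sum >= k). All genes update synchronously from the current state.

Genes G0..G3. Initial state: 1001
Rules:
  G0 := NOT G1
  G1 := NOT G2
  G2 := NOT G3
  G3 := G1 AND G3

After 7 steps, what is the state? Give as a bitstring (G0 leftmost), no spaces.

Step 1: G0=NOT G1=NOT 0=1 G1=NOT G2=NOT 0=1 G2=NOT G3=NOT 1=0 G3=G1&G3=0&1=0 -> 1100
Step 2: G0=NOT G1=NOT 1=0 G1=NOT G2=NOT 0=1 G2=NOT G3=NOT 0=1 G3=G1&G3=1&0=0 -> 0110
Step 3: G0=NOT G1=NOT 1=0 G1=NOT G2=NOT 1=0 G2=NOT G3=NOT 0=1 G3=G1&G3=1&0=0 -> 0010
Step 4: G0=NOT G1=NOT 0=1 G1=NOT G2=NOT 1=0 G2=NOT G3=NOT 0=1 G3=G1&G3=0&0=0 -> 1010
Step 5: G0=NOT G1=NOT 0=1 G1=NOT G2=NOT 1=0 G2=NOT G3=NOT 0=1 G3=G1&G3=0&0=0 -> 1010
Step 6: G0=NOT G1=NOT 0=1 G1=NOT G2=NOT 1=0 G2=NOT G3=NOT 0=1 G3=G1&G3=0&0=0 -> 1010
Step 7: G0=NOT G1=NOT 0=1 G1=NOT G2=NOT 1=0 G2=NOT G3=NOT 0=1 G3=G1&G3=0&0=0 -> 1010

1010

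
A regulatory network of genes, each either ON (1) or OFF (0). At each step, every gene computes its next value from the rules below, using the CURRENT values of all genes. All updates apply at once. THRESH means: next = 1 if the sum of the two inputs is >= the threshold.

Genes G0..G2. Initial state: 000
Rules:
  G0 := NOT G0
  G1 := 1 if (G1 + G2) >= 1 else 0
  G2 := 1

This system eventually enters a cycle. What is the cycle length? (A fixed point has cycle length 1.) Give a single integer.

Answer: 2

Derivation:
Step 0: 000
Step 1: G0=NOT G0=NOT 0=1 G1=(0+0>=1)=0 G2=1(const) -> 101
Step 2: G0=NOT G0=NOT 1=0 G1=(0+1>=1)=1 G2=1(const) -> 011
Step 3: G0=NOT G0=NOT 0=1 G1=(1+1>=1)=1 G2=1(const) -> 111
Step 4: G0=NOT G0=NOT 1=0 G1=(1+1>=1)=1 G2=1(const) -> 011
State from step 4 equals state from step 2 -> cycle length 2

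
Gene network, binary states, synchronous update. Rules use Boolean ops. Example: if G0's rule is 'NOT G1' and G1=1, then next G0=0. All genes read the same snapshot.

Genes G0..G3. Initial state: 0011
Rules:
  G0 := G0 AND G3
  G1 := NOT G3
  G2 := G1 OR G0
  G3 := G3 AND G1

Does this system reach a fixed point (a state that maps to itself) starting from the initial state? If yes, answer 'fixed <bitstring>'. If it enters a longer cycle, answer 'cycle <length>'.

Answer: fixed 0110

Derivation:
Step 0: 0011
Step 1: G0=G0&G3=0&1=0 G1=NOT G3=NOT 1=0 G2=G1|G0=0|0=0 G3=G3&G1=1&0=0 -> 0000
Step 2: G0=G0&G3=0&0=0 G1=NOT G3=NOT 0=1 G2=G1|G0=0|0=0 G3=G3&G1=0&0=0 -> 0100
Step 3: G0=G0&G3=0&0=0 G1=NOT G3=NOT 0=1 G2=G1|G0=1|0=1 G3=G3&G1=0&1=0 -> 0110
Step 4: G0=G0&G3=0&0=0 G1=NOT G3=NOT 0=1 G2=G1|G0=1|0=1 G3=G3&G1=0&1=0 -> 0110
Fixed point reached at step 3: 0110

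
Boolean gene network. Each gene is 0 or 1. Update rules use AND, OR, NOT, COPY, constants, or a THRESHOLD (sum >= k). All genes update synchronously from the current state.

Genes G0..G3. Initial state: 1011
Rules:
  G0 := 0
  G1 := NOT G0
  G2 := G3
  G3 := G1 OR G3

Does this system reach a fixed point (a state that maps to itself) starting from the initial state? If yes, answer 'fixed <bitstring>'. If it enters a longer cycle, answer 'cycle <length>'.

Step 0: 1011
Step 1: G0=0(const) G1=NOT G0=NOT 1=0 G2=G3=1 G3=G1|G3=0|1=1 -> 0011
Step 2: G0=0(const) G1=NOT G0=NOT 0=1 G2=G3=1 G3=G1|G3=0|1=1 -> 0111
Step 3: G0=0(const) G1=NOT G0=NOT 0=1 G2=G3=1 G3=G1|G3=1|1=1 -> 0111
Fixed point reached at step 2: 0111

Answer: fixed 0111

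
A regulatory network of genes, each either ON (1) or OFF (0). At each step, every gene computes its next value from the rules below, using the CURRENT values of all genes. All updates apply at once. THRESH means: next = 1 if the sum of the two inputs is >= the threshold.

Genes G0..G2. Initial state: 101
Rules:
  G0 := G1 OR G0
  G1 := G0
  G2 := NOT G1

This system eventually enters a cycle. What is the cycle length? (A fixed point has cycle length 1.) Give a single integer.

Answer: 1

Derivation:
Step 0: 101
Step 1: G0=G1|G0=0|1=1 G1=G0=1 G2=NOT G1=NOT 0=1 -> 111
Step 2: G0=G1|G0=1|1=1 G1=G0=1 G2=NOT G1=NOT 1=0 -> 110
Step 3: G0=G1|G0=1|1=1 G1=G0=1 G2=NOT G1=NOT 1=0 -> 110
State from step 3 equals state from step 2 -> cycle length 1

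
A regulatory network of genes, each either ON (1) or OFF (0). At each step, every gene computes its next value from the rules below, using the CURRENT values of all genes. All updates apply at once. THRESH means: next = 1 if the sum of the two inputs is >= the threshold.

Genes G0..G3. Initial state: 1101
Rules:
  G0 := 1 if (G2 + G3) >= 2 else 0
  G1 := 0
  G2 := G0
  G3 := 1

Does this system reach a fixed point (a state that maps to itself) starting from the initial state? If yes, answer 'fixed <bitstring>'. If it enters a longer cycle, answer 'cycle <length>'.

Answer: cycle 2

Derivation:
Step 0: 1101
Step 1: G0=(0+1>=2)=0 G1=0(const) G2=G0=1 G3=1(const) -> 0011
Step 2: G0=(1+1>=2)=1 G1=0(const) G2=G0=0 G3=1(const) -> 1001
Step 3: G0=(0+1>=2)=0 G1=0(const) G2=G0=1 G3=1(const) -> 0011
Cycle of length 2 starting at step 1 -> no fixed point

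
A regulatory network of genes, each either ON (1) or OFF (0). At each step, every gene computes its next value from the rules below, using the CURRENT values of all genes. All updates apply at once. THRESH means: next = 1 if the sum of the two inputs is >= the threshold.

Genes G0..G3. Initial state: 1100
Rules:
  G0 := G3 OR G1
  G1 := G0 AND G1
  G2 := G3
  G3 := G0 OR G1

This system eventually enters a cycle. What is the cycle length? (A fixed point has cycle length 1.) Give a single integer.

Step 0: 1100
Step 1: G0=G3|G1=0|1=1 G1=G0&G1=1&1=1 G2=G3=0 G3=G0|G1=1|1=1 -> 1101
Step 2: G0=G3|G1=1|1=1 G1=G0&G1=1&1=1 G2=G3=1 G3=G0|G1=1|1=1 -> 1111
Step 3: G0=G3|G1=1|1=1 G1=G0&G1=1&1=1 G2=G3=1 G3=G0|G1=1|1=1 -> 1111
State from step 3 equals state from step 2 -> cycle length 1

Answer: 1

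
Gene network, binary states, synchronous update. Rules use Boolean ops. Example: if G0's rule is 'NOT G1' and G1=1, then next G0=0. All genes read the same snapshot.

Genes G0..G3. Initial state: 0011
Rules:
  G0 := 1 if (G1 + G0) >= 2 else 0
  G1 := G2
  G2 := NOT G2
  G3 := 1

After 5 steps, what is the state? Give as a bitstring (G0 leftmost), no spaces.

Step 1: G0=(0+0>=2)=0 G1=G2=1 G2=NOT G2=NOT 1=0 G3=1(const) -> 0101
Step 2: G0=(1+0>=2)=0 G1=G2=0 G2=NOT G2=NOT 0=1 G3=1(const) -> 0011
Step 3: G0=(0+0>=2)=0 G1=G2=1 G2=NOT G2=NOT 1=0 G3=1(const) -> 0101
Step 4: G0=(1+0>=2)=0 G1=G2=0 G2=NOT G2=NOT 0=1 G3=1(const) -> 0011
Step 5: G0=(0+0>=2)=0 G1=G2=1 G2=NOT G2=NOT 1=0 G3=1(const) -> 0101

0101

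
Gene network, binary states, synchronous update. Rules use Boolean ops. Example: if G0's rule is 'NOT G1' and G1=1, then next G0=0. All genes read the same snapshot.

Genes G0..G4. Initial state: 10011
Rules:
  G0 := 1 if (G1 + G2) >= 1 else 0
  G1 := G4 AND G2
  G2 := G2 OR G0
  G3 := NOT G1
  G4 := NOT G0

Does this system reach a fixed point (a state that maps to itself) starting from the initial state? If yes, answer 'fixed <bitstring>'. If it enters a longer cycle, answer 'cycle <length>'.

Answer: fixed 10110

Derivation:
Step 0: 10011
Step 1: G0=(0+0>=1)=0 G1=G4&G2=1&0=0 G2=G2|G0=0|1=1 G3=NOT G1=NOT 0=1 G4=NOT G0=NOT 1=0 -> 00110
Step 2: G0=(0+1>=1)=1 G1=G4&G2=0&1=0 G2=G2|G0=1|0=1 G3=NOT G1=NOT 0=1 G4=NOT G0=NOT 0=1 -> 10111
Step 3: G0=(0+1>=1)=1 G1=G4&G2=1&1=1 G2=G2|G0=1|1=1 G3=NOT G1=NOT 0=1 G4=NOT G0=NOT 1=0 -> 11110
Step 4: G0=(1+1>=1)=1 G1=G4&G2=0&1=0 G2=G2|G0=1|1=1 G3=NOT G1=NOT 1=0 G4=NOT G0=NOT 1=0 -> 10100
Step 5: G0=(0+1>=1)=1 G1=G4&G2=0&1=0 G2=G2|G0=1|1=1 G3=NOT G1=NOT 0=1 G4=NOT G0=NOT 1=0 -> 10110
Step 6: G0=(0+1>=1)=1 G1=G4&G2=0&1=0 G2=G2|G0=1|1=1 G3=NOT G1=NOT 0=1 G4=NOT G0=NOT 1=0 -> 10110
Fixed point reached at step 5: 10110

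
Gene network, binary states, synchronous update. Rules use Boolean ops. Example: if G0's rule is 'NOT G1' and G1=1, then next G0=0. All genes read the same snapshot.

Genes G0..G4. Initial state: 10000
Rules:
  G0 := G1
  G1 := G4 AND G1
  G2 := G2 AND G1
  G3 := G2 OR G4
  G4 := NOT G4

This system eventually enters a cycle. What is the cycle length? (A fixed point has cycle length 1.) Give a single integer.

Step 0: 10000
Step 1: G0=G1=0 G1=G4&G1=0&0=0 G2=G2&G1=0&0=0 G3=G2|G4=0|0=0 G4=NOT G4=NOT 0=1 -> 00001
Step 2: G0=G1=0 G1=G4&G1=1&0=0 G2=G2&G1=0&0=0 G3=G2|G4=0|1=1 G4=NOT G4=NOT 1=0 -> 00010
Step 3: G0=G1=0 G1=G4&G1=0&0=0 G2=G2&G1=0&0=0 G3=G2|G4=0|0=0 G4=NOT G4=NOT 0=1 -> 00001
State from step 3 equals state from step 1 -> cycle length 2

Answer: 2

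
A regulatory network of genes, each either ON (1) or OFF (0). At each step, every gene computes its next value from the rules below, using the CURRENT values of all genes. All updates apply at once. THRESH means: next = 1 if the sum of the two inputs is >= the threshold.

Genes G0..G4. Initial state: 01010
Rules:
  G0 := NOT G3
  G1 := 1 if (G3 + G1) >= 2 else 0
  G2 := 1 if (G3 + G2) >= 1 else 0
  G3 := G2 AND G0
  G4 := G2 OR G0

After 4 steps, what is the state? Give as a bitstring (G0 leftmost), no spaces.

Step 1: G0=NOT G3=NOT 1=0 G1=(1+1>=2)=1 G2=(1+0>=1)=1 G3=G2&G0=0&0=0 G4=G2|G0=0|0=0 -> 01100
Step 2: G0=NOT G3=NOT 0=1 G1=(0+1>=2)=0 G2=(0+1>=1)=1 G3=G2&G0=1&0=0 G4=G2|G0=1|0=1 -> 10101
Step 3: G0=NOT G3=NOT 0=1 G1=(0+0>=2)=0 G2=(0+1>=1)=1 G3=G2&G0=1&1=1 G4=G2|G0=1|1=1 -> 10111
Step 4: G0=NOT G3=NOT 1=0 G1=(1+0>=2)=0 G2=(1+1>=1)=1 G3=G2&G0=1&1=1 G4=G2|G0=1|1=1 -> 00111

00111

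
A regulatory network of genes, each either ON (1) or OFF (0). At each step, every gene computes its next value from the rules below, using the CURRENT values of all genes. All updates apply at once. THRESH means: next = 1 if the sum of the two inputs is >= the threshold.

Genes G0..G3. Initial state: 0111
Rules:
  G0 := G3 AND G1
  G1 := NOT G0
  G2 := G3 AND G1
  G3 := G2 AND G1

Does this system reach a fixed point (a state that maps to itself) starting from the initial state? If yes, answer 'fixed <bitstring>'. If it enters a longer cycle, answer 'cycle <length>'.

Step 0: 0111
Step 1: G0=G3&G1=1&1=1 G1=NOT G0=NOT 0=1 G2=G3&G1=1&1=1 G3=G2&G1=1&1=1 -> 1111
Step 2: G0=G3&G1=1&1=1 G1=NOT G0=NOT 1=0 G2=G3&G1=1&1=1 G3=G2&G1=1&1=1 -> 1011
Step 3: G0=G3&G1=1&0=0 G1=NOT G0=NOT 1=0 G2=G3&G1=1&0=0 G3=G2&G1=1&0=0 -> 0000
Step 4: G0=G3&G1=0&0=0 G1=NOT G0=NOT 0=1 G2=G3&G1=0&0=0 G3=G2&G1=0&0=0 -> 0100
Step 5: G0=G3&G1=0&1=0 G1=NOT G0=NOT 0=1 G2=G3&G1=0&1=0 G3=G2&G1=0&1=0 -> 0100
Fixed point reached at step 4: 0100

Answer: fixed 0100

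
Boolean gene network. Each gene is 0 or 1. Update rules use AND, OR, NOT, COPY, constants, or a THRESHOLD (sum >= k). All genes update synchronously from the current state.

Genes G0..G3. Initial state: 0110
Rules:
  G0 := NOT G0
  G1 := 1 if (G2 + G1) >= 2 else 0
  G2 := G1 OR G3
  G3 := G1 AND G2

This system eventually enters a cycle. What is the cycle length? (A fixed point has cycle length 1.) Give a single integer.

Step 0: 0110
Step 1: G0=NOT G0=NOT 0=1 G1=(1+1>=2)=1 G2=G1|G3=1|0=1 G3=G1&G2=1&1=1 -> 1111
Step 2: G0=NOT G0=NOT 1=0 G1=(1+1>=2)=1 G2=G1|G3=1|1=1 G3=G1&G2=1&1=1 -> 0111
Step 3: G0=NOT G0=NOT 0=1 G1=(1+1>=2)=1 G2=G1|G3=1|1=1 G3=G1&G2=1&1=1 -> 1111
State from step 3 equals state from step 1 -> cycle length 2

Answer: 2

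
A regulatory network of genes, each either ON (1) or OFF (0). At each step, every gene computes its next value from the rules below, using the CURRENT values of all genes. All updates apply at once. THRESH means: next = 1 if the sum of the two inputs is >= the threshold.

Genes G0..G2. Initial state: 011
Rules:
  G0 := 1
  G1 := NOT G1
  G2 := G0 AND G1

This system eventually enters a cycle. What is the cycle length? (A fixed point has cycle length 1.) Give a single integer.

Answer: 2

Derivation:
Step 0: 011
Step 1: G0=1(const) G1=NOT G1=NOT 1=0 G2=G0&G1=0&1=0 -> 100
Step 2: G0=1(const) G1=NOT G1=NOT 0=1 G2=G0&G1=1&0=0 -> 110
Step 3: G0=1(const) G1=NOT G1=NOT 1=0 G2=G0&G1=1&1=1 -> 101
Step 4: G0=1(const) G1=NOT G1=NOT 0=1 G2=G0&G1=1&0=0 -> 110
State from step 4 equals state from step 2 -> cycle length 2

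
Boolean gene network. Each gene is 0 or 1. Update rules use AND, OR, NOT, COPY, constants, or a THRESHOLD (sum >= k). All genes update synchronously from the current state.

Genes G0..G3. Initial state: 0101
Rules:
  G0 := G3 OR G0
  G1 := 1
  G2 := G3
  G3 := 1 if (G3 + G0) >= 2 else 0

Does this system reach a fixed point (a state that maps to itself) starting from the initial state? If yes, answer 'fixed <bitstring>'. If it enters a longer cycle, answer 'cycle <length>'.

Answer: fixed 1100

Derivation:
Step 0: 0101
Step 1: G0=G3|G0=1|0=1 G1=1(const) G2=G3=1 G3=(1+0>=2)=0 -> 1110
Step 2: G0=G3|G0=0|1=1 G1=1(const) G2=G3=0 G3=(0+1>=2)=0 -> 1100
Step 3: G0=G3|G0=0|1=1 G1=1(const) G2=G3=0 G3=(0+1>=2)=0 -> 1100
Fixed point reached at step 2: 1100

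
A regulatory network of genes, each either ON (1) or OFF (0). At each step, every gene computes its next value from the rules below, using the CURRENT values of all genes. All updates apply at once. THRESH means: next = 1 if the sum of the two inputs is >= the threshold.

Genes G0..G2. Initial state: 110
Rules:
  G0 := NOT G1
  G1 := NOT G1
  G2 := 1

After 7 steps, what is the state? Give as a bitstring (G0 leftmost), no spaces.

Step 1: G0=NOT G1=NOT 1=0 G1=NOT G1=NOT 1=0 G2=1(const) -> 001
Step 2: G0=NOT G1=NOT 0=1 G1=NOT G1=NOT 0=1 G2=1(const) -> 111
Step 3: G0=NOT G1=NOT 1=0 G1=NOT G1=NOT 1=0 G2=1(const) -> 001
Step 4: G0=NOT G1=NOT 0=1 G1=NOT G1=NOT 0=1 G2=1(const) -> 111
Step 5: G0=NOT G1=NOT 1=0 G1=NOT G1=NOT 1=0 G2=1(const) -> 001
Step 6: G0=NOT G1=NOT 0=1 G1=NOT G1=NOT 0=1 G2=1(const) -> 111
Step 7: G0=NOT G1=NOT 1=0 G1=NOT G1=NOT 1=0 G2=1(const) -> 001

001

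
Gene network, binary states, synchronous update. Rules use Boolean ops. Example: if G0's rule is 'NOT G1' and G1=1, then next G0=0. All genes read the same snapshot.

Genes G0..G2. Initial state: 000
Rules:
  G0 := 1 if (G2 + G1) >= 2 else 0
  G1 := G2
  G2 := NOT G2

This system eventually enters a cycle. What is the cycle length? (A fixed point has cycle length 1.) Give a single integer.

Step 0: 000
Step 1: G0=(0+0>=2)=0 G1=G2=0 G2=NOT G2=NOT 0=1 -> 001
Step 2: G0=(1+0>=2)=0 G1=G2=1 G2=NOT G2=NOT 1=0 -> 010
Step 3: G0=(0+1>=2)=0 G1=G2=0 G2=NOT G2=NOT 0=1 -> 001
State from step 3 equals state from step 1 -> cycle length 2

Answer: 2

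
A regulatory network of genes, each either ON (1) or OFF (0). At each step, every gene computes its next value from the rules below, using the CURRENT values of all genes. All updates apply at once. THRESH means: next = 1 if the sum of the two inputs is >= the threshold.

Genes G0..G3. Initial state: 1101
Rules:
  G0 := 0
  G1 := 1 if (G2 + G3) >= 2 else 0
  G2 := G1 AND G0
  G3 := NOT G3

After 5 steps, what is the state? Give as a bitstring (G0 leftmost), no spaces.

Step 1: G0=0(const) G1=(0+1>=2)=0 G2=G1&G0=1&1=1 G3=NOT G3=NOT 1=0 -> 0010
Step 2: G0=0(const) G1=(1+0>=2)=0 G2=G1&G0=0&0=0 G3=NOT G3=NOT 0=1 -> 0001
Step 3: G0=0(const) G1=(0+1>=2)=0 G2=G1&G0=0&0=0 G3=NOT G3=NOT 1=0 -> 0000
Step 4: G0=0(const) G1=(0+0>=2)=0 G2=G1&G0=0&0=0 G3=NOT G3=NOT 0=1 -> 0001
Step 5: G0=0(const) G1=(0+1>=2)=0 G2=G1&G0=0&0=0 G3=NOT G3=NOT 1=0 -> 0000

0000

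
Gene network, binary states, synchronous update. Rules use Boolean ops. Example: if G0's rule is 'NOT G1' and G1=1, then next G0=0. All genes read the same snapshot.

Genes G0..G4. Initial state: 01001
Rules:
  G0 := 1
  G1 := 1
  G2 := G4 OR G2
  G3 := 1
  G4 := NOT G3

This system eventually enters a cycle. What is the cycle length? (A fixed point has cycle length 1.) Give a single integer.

Step 0: 01001
Step 1: G0=1(const) G1=1(const) G2=G4|G2=1|0=1 G3=1(const) G4=NOT G3=NOT 0=1 -> 11111
Step 2: G0=1(const) G1=1(const) G2=G4|G2=1|1=1 G3=1(const) G4=NOT G3=NOT 1=0 -> 11110
Step 3: G0=1(const) G1=1(const) G2=G4|G2=0|1=1 G3=1(const) G4=NOT G3=NOT 1=0 -> 11110
State from step 3 equals state from step 2 -> cycle length 1

Answer: 1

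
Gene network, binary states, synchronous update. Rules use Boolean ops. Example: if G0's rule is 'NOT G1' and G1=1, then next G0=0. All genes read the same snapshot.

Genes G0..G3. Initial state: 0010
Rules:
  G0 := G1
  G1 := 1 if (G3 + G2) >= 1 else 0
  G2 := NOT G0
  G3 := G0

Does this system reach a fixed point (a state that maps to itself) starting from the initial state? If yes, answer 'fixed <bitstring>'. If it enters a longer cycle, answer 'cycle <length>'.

Answer: fixed 1101

Derivation:
Step 0: 0010
Step 1: G0=G1=0 G1=(0+1>=1)=1 G2=NOT G0=NOT 0=1 G3=G0=0 -> 0110
Step 2: G0=G1=1 G1=(0+1>=1)=1 G2=NOT G0=NOT 0=1 G3=G0=0 -> 1110
Step 3: G0=G1=1 G1=(0+1>=1)=1 G2=NOT G0=NOT 1=0 G3=G0=1 -> 1101
Step 4: G0=G1=1 G1=(1+0>=1)=1 G2=NOT G0=NOT 1=0 G3=G0=1 -> 1101
Fixed point reached at step 3: 1101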